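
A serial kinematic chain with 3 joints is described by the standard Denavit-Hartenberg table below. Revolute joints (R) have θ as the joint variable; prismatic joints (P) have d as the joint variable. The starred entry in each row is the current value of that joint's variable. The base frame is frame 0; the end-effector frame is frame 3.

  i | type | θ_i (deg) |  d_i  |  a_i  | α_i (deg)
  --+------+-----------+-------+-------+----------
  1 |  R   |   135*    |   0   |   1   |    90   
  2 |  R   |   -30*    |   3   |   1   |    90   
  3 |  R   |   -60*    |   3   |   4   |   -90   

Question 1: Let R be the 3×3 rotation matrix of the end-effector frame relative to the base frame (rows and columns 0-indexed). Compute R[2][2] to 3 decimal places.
-0.433

End-effector z-axis (col 2 of R) = (-0.1768,0.8839,-0.4330)
R[2][2] = -0.4330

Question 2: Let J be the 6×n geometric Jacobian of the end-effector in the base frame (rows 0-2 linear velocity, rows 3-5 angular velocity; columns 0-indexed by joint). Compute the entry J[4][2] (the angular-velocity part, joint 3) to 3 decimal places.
-0.354

axis z_2 = (0.3536,-0.3536,-0.8660); lever o_n−o_2 = (-2.6136,-2.2854,-3.5981)
cross product → J_v[:, 2] = (-0.7071,3.5355,-1.7321)
J_ω[:, 2] = z_2
entry J[4][2] = -0.3536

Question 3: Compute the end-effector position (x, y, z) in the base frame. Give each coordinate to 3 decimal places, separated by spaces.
-1.812 1.155 -4.098

after link 1: o_1 = (-0.7071, 0.7071, 0.0000)
after link 2: o_2 = (0.8018, 3.4408, -0.5000)
after link 3: o_3 = (-1.8117, 1.1554, -4.0981)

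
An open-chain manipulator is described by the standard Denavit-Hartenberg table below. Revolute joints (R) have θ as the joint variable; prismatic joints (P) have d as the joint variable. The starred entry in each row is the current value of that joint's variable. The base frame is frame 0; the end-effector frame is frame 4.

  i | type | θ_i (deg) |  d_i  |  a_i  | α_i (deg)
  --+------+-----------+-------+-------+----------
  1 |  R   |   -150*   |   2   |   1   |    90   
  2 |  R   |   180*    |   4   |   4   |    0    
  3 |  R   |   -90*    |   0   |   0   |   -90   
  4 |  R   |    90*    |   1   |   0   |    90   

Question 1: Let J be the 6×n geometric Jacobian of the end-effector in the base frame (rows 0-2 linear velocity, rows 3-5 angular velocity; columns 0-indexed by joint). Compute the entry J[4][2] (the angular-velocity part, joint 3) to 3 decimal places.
0.866

axis z_2 = (-0.5000,0.8660,0.0000); lever o_n−o_2 = (0.8660,0.5000,0.0000)
cross product → J_v[:, 2] = (-0.0000,0.0000,-1.0000)
J_ω[:, 2] = z_2
entry J[4][2] = 0.8660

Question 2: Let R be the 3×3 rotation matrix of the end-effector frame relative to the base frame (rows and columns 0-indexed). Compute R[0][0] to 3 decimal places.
End-effector x-axis (col 0 of R) = (0.5000,-0.8660,0.0000)
R[0][0] = 0.5000

0.500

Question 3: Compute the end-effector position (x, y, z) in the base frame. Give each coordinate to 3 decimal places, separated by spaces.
after link 1: o_1 = (-0.8660, -0.5000, 2.0000)
after link 2: o_2 = (0.5981, 4.9641, 2.0000)
after link 3: o_3 = (0.5981, 4.9641, 2.0000)
after link 4: o_4 = (1.4641, 5.4641, 2.0000)

1.464 5.464 2.000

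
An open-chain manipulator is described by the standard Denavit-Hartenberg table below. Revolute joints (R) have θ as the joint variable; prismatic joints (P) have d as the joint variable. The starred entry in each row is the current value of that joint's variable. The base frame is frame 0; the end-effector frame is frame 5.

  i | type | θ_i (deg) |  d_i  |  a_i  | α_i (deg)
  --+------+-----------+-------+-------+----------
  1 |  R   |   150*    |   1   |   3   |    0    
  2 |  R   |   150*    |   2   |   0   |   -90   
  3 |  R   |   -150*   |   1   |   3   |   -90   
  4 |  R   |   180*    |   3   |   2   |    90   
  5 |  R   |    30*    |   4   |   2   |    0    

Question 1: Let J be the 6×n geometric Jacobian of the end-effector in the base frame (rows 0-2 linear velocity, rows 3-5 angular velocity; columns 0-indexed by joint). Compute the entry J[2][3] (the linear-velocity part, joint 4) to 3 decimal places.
-2.000

axis z_3 = (0.2500,-0.4330,0.8660); lever o_n−o_3 = (-0.8481,-6.5311,1.5981)
cross product → J_v[:, 3] = (4.9641,-1.1340,-2.0000)
J_ω[:, 3] = z_3
entry J[2][3] = -2.0000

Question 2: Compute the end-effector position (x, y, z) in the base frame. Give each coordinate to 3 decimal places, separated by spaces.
-3.879 -2.281 6.098

after link 1: o_1 = (-2.5981, 1.5000, 1.0000)
after link 2: o_2 = (-2.5981, 1.5000, 3.0000)
after link 3: o_3 = (-3.0311, 4.2500, 4.5000)
after link 4: o_4 = (-1.4151, 1.4510, 6.0981)
after link 5: o_5 = (-3.8792, -2.2811, 6.0981)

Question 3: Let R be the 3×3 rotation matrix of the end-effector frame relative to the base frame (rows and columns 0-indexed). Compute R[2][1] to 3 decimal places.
1.000

End-effector y-axis (col 1 of R) = (0.0000,0.0000,1.0000)
R[2][1] = 1.0000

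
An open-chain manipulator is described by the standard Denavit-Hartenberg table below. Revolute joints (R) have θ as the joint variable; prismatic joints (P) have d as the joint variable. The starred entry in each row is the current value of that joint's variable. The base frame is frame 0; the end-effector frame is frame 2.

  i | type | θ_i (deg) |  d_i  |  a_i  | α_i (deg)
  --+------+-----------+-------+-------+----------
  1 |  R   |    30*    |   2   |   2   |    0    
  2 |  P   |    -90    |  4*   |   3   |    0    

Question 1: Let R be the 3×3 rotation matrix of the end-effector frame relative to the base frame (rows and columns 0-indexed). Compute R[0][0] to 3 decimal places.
0.500

End-effector x-axis (col 0 of R) = (0.5000,-0.8660,0.0000)
R[0][0] = 0.5000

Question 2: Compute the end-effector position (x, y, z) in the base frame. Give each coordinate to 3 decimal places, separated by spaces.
3.232 -1.598 6.000

after link 1: o_1 = (1.7321, 1.0000, 2.0000)
after link 2: o_2 = (3.2321, -1.5981, 6.0000)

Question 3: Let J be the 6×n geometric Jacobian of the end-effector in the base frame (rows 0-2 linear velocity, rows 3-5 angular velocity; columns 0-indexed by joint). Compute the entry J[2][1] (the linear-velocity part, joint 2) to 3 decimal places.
prismatic axis z_1 = (0.0000,0.0000,1.0000)
J_v[:, 1] = z_1; J_ω[:, 1] = (0,0,0)
entry J[2][1] = 1.0000

1.000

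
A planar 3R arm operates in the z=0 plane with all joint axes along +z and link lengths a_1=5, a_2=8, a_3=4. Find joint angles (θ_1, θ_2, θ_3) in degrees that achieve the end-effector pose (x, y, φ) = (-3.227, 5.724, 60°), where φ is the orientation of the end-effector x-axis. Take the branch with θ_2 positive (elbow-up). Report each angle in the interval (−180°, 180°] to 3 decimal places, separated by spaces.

wrist centre = target − a_3·(cos φ, sin φ) = (-5.2270, 2.2599)
cos θ_2 = (32.4287−5²−8²)/(2·5·8) = -0.7071; θ_2 = 135.0028° (elbow-up)
β = atan2(2.2599,-5.2270) = 156.6187°; ψ = atan2(5.6566,-0.6571) = 96.6264°
θ_1 = β − ψ = 59.9923°
θ_3 = φ − θ_1 − θ_2 = -134.9951° (wrapped to (-180°,180°])

59.992 135.003 -134.995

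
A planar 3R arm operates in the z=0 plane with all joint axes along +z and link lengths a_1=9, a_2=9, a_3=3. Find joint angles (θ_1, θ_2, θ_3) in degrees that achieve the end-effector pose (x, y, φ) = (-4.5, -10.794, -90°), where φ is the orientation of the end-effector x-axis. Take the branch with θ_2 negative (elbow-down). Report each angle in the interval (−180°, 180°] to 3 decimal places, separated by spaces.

wrist centre = target − a_3·(cos φ, sin φ) = (-4.5000, -7.7940)
cos θ_2 = (80.9964−9²−9²)/(2·9·9) = -0.5000; θ_2 = -120.0015° (elbow-down)
β = atan2(-7.7940,-4.5000) = -120.0007°; ψ = atan2(-7.7941,4.4998) = -60.0007°
θ_1 = β − ψ = -60.0000°
θ_3 = φ − θ_1 − θ_2 = 90.0015° (wrapped to (-180°,180°])

-60.000 -120.001 90.001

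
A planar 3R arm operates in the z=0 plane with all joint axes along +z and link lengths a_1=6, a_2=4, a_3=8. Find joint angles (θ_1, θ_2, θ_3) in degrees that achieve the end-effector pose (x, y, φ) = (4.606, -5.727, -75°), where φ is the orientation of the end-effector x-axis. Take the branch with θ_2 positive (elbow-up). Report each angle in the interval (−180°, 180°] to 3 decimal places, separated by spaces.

wrist centre = target − a_3·(cos φ, sin φ) = (2.5354, 2.0004)
cos θ_2 = (10.4301−6²−4²)/(2·6·4) = -0.8660; θ_2 = 150.0016° (elbow-up)
β = atan2(2.0004,2.5354) = 38.2726°; ψ = atan2(1.9999,2.5358) = 38.2612°
θ_1 = β − ψ = 0.0113°
θ_3 = φ − θ_1 − θ_2 = 134.9871° (wrapped to (-180°,180°])

0.011 150.002 134.987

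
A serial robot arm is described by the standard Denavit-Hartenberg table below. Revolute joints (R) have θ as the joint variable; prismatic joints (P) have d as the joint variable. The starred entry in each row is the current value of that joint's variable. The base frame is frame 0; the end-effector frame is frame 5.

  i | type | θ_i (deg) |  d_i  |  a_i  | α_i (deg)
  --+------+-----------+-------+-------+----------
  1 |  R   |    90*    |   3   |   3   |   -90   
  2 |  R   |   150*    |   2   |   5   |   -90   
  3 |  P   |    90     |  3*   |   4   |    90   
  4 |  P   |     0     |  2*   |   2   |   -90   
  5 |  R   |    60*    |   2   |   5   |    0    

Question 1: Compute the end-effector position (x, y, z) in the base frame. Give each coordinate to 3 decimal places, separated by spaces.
after link 1: o_1 = (0.0000, 3.0000, 3.0000)
after link 2: o_2 = (-2.0000, -1.3301, 0.5000)
after link 3: o_3 = (2.0000, -2.8301, 3.0981)
after link 4: o_4 = (4.0000, -4.5622, 2.0981)
after link 5: o_5 = (6.5000, -1.8122, 5.9952)

6.500 -1.812 5.995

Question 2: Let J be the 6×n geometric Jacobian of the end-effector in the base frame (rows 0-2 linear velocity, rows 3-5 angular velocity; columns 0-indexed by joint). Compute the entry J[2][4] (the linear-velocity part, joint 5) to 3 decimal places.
axis z_4 = (-0.0000,-0.5000,0.8660); lever o_n−o_4 = (2.5000,2.7500,3.8971)
cross product → J_v[:, 4] = (-4.3301,2.1651,1.2500)
J_ω[:, 4] = z_4
entry J[2][4] = 1.2500

1.250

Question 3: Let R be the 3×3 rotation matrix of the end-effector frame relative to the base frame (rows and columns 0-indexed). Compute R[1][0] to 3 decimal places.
0.750

End-effector x-axis (col 0 of R) = (0.5000,0.7500,0.4330)
R[1][0] = 0.7500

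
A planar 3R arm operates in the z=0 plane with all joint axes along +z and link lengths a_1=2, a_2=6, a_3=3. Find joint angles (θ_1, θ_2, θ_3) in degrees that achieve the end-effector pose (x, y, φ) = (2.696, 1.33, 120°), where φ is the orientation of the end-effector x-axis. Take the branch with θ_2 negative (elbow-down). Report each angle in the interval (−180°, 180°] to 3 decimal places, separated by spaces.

wrist centre = target − a_3·(cos φ, sin φ) = (4.1960, -1.2681)
cos θ_2 = (19.2144−2²−6²)/(2·2·6) = -0.8661; θ_2 = -150.0046° (elbow-down)
β = atan2(-1.2681,4.1960) = -16.8154°; ψ = atan2(-2.9996,-3.1964) = -136.8193°
θ_1 = β − ψ = 120.0039°
θ_3 = φ − θ_1 − θ_2 = 150.0006° (wrapped to (-180°,180°])

120.004 -150.005 150.001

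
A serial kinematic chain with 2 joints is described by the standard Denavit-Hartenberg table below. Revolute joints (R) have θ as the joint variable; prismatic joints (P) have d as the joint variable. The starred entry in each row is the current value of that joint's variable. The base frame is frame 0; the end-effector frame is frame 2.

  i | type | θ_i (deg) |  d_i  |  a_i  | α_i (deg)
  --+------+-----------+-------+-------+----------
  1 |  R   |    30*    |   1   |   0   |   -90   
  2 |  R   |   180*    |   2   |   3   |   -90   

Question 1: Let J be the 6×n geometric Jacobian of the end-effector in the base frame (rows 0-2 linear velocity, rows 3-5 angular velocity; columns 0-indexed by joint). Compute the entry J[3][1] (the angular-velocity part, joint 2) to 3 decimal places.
axis z_1 = (-0.5000,0.8660,0.0000); lever o_n−o_1 = (-3.5981,0.2321,-0.0000)
cross product → J_v[:, 1] = (-0.0000,-0.0000,3.0000)
J_ω[:, 1] = z_1
entry J[3][1] = -0.5000

-0.500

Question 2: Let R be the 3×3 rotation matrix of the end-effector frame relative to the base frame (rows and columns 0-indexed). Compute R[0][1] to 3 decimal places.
0.500

End-effector y-axis (col 1 of R) = (0.5000,-0.8660,0.0000)
R[0][1] = 0.5000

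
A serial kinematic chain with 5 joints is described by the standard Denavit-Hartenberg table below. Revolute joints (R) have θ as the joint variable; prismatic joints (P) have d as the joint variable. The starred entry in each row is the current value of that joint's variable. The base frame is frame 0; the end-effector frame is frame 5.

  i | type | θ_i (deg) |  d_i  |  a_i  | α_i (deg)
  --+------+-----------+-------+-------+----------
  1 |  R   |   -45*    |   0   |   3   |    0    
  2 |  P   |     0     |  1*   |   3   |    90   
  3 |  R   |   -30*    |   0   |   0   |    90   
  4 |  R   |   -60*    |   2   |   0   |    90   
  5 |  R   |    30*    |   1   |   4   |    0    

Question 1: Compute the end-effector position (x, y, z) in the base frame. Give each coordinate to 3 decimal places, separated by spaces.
after link 1: o_1 = (2.1213, -2.1213, 0.0000)
after link 2: o_2 = (4.2426, -4.2426, 1.0000)
after link 3: o_3 = (4.2426, -4.2426, 1.0000)
after link 4: o_4 = (3.5355, -3.5355, -0.7321)
after link 5: o_5 = (5.8336, -0.8839, -2.8971)

5.834 -0.884 -2.897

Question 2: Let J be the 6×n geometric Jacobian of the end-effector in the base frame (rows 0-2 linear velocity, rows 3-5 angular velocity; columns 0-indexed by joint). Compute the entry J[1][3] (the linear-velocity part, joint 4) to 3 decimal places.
axis z_3 = (-0.3536,0.3536,-0.8660); lever o_n−o_3 = (1.5910,3.3588,-3.8971)
cross product → J_v[:, 3] = (1.5309,-2.7557,-1.7500)
J_ω[:, 3] = z_3
entry J[1][3] = -2.7557

-2.756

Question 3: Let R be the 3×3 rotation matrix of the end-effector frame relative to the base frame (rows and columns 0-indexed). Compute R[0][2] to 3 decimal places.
End-effector z-axis (col 2 of R) = (-0.1768,0.8839,0.4330)
R[0][2] = -0.1768

-0.177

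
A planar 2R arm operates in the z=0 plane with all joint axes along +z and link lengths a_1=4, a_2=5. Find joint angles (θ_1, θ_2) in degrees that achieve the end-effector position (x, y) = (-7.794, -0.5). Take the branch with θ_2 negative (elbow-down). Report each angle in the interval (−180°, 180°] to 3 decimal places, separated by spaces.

-142.656 -60.006

cos θ_2 = (60.9964−4²−5²)/(2·4·5) = 0.4999; θ_2 = -60.0059° (elbow-down)
β = atan2(-0.5000,-7.7940) = -176.3294°; ψ = atan2(-4.3304,6.4996) = -33.6739°
θ_1 = β − ψ = -142.6555°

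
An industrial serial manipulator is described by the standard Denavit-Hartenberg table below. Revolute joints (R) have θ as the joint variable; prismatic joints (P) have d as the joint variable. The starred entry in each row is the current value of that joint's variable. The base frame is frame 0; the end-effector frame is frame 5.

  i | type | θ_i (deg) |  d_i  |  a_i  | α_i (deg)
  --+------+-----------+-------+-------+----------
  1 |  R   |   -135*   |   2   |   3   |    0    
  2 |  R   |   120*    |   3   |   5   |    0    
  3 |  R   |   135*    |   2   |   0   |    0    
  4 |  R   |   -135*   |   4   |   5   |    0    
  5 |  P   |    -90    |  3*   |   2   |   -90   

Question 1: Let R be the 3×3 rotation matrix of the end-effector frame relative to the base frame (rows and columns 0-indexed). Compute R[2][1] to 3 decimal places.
End-effector y-axis (col 1 of R) = (0.0000,-0.0000,-1.0000)
R[2][1] = -1.0000

-1.000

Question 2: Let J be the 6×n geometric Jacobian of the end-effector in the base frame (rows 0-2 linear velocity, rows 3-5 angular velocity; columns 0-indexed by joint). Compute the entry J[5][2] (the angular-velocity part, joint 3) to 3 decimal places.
1.000

axis z_2 = (0.0000,0.0000,1.0000); lever o_n−o_2 = (4.3120,-3.2259,9.0000)
cross product → J_v[:, 2] = (3.2259,4.3120,-0.0000)
J_ω[:, 2] = z_2
entry J[5][2] = 1.0000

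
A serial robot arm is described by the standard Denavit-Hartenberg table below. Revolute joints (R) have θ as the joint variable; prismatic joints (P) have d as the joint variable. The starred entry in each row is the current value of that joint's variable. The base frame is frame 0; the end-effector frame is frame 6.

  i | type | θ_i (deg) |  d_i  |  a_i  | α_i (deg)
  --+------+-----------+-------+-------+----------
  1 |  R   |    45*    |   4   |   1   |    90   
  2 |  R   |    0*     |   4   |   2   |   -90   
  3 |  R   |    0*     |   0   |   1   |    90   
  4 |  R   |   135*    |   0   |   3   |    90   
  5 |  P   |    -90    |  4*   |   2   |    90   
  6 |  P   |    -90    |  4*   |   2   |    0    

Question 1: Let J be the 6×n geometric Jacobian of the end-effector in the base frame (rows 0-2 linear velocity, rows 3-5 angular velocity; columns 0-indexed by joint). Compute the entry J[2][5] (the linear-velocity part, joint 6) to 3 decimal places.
prismatic axis z_5 = (0.5000,0.5000,-0.7071)
J_v[:, 5] = z_5; J_ω[:, 5] = (0,0,0)
entry J[2][5] = -0.7071

-0.707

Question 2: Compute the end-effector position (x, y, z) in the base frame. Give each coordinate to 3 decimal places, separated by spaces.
5.743 2.914 4.707

after link 1: o_1 = (0.7071, 0.7071, 4.0000)
after link 2: o_2 = (4.9497, -0.7071, 4.0000)
after link 3: o_3 = (5.6569, -0.0000, 4.0000)
after link 4: o_4 = (4.1569, -1.5000, 6.1213)
after link 5: o_5 = (4.7426, 1.9142, 8.9497)
after link 6: o_6 = (5.7426, 2.9142, 4.7071)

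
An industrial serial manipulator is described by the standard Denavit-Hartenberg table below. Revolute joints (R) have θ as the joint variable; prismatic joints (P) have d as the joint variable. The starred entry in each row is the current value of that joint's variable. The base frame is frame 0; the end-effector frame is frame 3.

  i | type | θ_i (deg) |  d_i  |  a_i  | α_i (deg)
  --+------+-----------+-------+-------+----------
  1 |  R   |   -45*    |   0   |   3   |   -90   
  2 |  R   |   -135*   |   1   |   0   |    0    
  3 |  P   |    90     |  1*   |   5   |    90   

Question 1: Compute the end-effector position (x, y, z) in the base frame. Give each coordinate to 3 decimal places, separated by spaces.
after link 1: o_1 = (2.1213, -2.1213, 0.0000)
after link 2: o_2 = (2.8284, -1.4142, 0.0000)
after link 3: o_3 = (6.0355, -3.2071, 3.5355)

6.036 -3.207 3.536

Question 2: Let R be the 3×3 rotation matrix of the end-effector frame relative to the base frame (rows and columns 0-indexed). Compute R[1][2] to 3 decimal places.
0.500

End-effector z-axis (col 2 of R) = (-0.5000,0.5000,0.7071)
R[1][2] = 0.5000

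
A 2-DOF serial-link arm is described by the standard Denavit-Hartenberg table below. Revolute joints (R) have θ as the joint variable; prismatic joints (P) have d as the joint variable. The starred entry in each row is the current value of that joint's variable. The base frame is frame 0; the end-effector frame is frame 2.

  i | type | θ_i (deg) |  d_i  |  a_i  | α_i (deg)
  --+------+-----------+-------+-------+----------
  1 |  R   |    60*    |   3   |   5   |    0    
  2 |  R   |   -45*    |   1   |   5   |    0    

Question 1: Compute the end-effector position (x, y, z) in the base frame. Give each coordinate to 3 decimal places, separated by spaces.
after link 1: o_1 = (2.5000, 4.3301, 3.0000)
after link 2: o_2 = (7.3296, 5.6242, 4.0000)

7.330 5.624 4.000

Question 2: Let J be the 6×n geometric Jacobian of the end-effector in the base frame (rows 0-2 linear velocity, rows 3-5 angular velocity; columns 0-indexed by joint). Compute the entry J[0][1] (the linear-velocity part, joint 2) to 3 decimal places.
axis z_1 = (0.0000,0.0000,1.0000); lever o_n−o_1 = (4.8296,1.2941,1.0000)
cross product → J_v[:, 1] = (-1.2941,4.8296,0.0000)
J_ω[:, 1] = z_1
entry J[0][1] = -1.2941

-1.294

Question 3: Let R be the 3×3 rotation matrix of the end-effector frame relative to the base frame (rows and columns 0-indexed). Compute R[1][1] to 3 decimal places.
0.966

End-effector y-axis (col 1 of R) = (-0.2588,0.9659,0.0000)
R[1][1] = 0.9659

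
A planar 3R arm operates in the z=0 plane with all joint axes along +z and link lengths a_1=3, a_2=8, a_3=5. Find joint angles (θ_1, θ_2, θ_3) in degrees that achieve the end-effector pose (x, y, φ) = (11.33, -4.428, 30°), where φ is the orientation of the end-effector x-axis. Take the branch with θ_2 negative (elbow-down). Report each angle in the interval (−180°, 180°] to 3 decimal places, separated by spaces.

wrist centre = target − a_3·(cos φ, sin φ) = (6.9999, -6.9280)
cos θ_2 = (96.9954−3²−8²)/(2·3·8) = 0.4999; θ_2 = -60.0063° (elbow-down)
β = atan2(-6.9280,6.9999) = -44.7043°; ψ = atan2(-6.9286,6.9992) = -44.7096°
θ_1 = β − ψ = 0.0053°
θ_3 = φ − θ_1 − θ_2 = 90.0011° (wrapped to (-180°,180°])

0.005 -60.006 90.001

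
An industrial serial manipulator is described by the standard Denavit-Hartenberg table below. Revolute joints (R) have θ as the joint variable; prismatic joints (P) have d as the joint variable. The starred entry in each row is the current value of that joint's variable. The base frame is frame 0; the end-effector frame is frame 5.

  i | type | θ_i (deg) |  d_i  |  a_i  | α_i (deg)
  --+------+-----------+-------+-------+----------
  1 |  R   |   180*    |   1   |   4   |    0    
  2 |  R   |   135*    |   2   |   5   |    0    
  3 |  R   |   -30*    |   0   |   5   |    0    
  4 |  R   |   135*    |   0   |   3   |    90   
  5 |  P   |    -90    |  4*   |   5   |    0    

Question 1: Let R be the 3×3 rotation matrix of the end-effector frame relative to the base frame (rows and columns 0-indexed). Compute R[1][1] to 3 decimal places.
End-effector y-axis (col 1 of R) = (0.5000,0.8660,0.0000)
R[1][1] = 0.8660

0.866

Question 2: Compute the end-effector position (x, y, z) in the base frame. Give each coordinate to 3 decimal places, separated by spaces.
5.794 -7.767 -2.000

after link 1: o_1 = (-4.0000, 0.0000, 1.0000)
after link 2: o_2 = (-0.4645, -3.5355, 3.0000)
after link 3: o_3 = (0.8296, -8.3652, 3.0000)
after link 4: o_4 = (2.3296, -5.7671, 3.0000)
after link 5: o_5 = (5.7937, -7.7671, -2.0000)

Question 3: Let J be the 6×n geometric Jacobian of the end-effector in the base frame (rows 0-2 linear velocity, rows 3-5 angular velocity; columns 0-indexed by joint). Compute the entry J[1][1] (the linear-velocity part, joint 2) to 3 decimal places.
9.794

axis z_1 = (0.0000,0.0000,1.0000); lever o_n−o_1 = (9.7937,-7.7671,-3.0000)
cross product → J_v[:, 1] = (7.7671,9.7937,-0.0000)
J_ω[:, 1] = z_1
entry J[1][1] = 9.7937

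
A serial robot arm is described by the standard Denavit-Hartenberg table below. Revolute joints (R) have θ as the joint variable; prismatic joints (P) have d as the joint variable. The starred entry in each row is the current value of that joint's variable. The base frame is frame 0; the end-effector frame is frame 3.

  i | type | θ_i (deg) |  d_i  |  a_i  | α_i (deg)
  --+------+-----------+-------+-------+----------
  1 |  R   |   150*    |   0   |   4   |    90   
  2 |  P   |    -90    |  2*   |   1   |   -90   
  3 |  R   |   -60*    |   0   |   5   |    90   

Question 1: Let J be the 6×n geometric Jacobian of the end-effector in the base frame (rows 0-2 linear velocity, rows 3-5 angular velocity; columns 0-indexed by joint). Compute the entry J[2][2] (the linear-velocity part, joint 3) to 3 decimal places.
axis z_2 = (-0.8660,0.5000,0.0000); lever o_n−o_2 = (2.1651,3.7500,-2.5000)
cross product → J_v[:, 2] = (-1.2500,-2.1651,-4.3301)
J_ω[:, 2] = z_2
entry J[2][2] = -4.3301

-4.330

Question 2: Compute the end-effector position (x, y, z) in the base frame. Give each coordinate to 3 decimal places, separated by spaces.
after link 1: o_1 = (-3.4641, 2.0000, 0.0000)
after link 2: o_2 = (-2.4641, 3.7321, -1.0000)
after link 3: o_3 = (-0.2990, 7.4821, -3.5000)

-0.299 7.482 -3.500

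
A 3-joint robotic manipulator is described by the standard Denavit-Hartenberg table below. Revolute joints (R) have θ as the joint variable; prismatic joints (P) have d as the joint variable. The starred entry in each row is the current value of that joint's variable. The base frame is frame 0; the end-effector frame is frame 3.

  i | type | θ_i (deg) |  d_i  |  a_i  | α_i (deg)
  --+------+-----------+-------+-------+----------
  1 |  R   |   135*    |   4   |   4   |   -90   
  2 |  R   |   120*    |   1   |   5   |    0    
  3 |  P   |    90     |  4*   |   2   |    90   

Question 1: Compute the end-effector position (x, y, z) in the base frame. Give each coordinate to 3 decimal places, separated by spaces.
-3.371 -3.700 0.670

after link 1: o_1 = (-2.8284, 2.8284, 4.0000)
after link 2: o_2 = (-1.7678, 0.3536, -0.3301)
after link 3: o_3 = (-3.3714, -3.6996, 0.6699)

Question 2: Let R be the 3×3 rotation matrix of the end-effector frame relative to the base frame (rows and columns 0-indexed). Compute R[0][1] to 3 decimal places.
End-effector y-axis (col 1 of R) = (-0.7071,-0.7071,0.0000)
R[0][1] = -0.7071

-0.707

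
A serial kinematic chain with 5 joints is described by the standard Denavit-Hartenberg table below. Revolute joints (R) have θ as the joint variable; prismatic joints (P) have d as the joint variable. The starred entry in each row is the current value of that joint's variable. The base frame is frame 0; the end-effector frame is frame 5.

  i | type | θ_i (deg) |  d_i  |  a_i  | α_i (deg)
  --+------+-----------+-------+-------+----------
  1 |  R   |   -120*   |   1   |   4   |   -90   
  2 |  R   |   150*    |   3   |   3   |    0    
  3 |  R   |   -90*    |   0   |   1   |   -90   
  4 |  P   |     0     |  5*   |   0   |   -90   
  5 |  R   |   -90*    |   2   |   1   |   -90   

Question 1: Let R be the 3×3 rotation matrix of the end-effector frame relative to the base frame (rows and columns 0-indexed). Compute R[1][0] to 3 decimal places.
0.750

End-effector x-axis (col 0 of R) = (0.4330,0.7500,-0.5000)
R[1][0] = 0.7500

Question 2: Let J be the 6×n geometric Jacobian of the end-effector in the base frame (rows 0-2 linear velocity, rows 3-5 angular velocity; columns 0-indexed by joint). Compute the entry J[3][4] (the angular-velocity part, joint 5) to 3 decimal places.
-0.866

axis z_4 = (-0.8660,0.5000,-0.0000); lever o_n−o_4 = (-1.2990,1.7500,-0.5000)
cross product → J_v[:, 4] = (-0.2500,-0.4330,-0.8660)
J_ω[:, 4] = z_4
entry J[3][4] = -0.8660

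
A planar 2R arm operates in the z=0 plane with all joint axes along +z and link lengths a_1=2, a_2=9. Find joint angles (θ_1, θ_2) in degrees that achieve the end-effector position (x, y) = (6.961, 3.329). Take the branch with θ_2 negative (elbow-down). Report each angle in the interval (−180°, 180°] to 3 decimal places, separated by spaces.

cos θ_2 = (59.5378−2²−9²)/(2·2·9) = -0.7073; θ_2 = -135.0144° (elbow-down)
β = atan2(3.3290,6.9610) = 25.5588°; ψ = atan2(-6.3624,-4.3656) = -124.4561°
θ_1 = β − ψ = 150.0149°

150.015 -135.014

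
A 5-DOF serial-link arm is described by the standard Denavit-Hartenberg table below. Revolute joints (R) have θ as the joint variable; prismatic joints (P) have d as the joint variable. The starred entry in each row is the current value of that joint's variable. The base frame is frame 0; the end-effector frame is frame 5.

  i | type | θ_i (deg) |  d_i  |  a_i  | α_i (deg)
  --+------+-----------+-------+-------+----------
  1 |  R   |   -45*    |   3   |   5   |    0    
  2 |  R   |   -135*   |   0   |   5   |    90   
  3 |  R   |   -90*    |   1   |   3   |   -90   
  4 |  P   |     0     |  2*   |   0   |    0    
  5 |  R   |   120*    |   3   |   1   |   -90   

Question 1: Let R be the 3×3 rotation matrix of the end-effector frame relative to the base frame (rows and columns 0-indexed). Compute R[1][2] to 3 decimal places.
0.500

End-effector z-axis (col 2 of R) = (-0.0000,0.5000,0.8660)
R[1][2] = 0.5000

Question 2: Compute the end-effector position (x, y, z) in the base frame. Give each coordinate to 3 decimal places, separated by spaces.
-6.464 -3.402 0.500

after link 1: o_1 = (3.5355, -3.5355, 3.0000)
after link 2: o_2 = (-1.4645, -3.5355, 3.0000)
after link 3: o_3 = (-1.4645, -2.5355, 0.0000)
after link 4: o_4 = (-3.4645, -2.5355, 0.0000)
after link 5: o_5 = (-6.4645, -3.4016, 0.5000)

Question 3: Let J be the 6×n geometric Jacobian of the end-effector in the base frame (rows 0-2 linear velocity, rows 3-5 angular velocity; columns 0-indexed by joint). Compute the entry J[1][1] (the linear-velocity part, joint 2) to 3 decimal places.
-10.000

axis z_1 = (0.0000,0.0000,1.0000); lever o_n−o_1 = (-10.0000,0.1340,-2.5000)
cross product → J_v[:, 1] = (-0.1340,-10.0000,0.0000)
J_ω[:, 1] = z_1
entry J[1][1] = -10.0000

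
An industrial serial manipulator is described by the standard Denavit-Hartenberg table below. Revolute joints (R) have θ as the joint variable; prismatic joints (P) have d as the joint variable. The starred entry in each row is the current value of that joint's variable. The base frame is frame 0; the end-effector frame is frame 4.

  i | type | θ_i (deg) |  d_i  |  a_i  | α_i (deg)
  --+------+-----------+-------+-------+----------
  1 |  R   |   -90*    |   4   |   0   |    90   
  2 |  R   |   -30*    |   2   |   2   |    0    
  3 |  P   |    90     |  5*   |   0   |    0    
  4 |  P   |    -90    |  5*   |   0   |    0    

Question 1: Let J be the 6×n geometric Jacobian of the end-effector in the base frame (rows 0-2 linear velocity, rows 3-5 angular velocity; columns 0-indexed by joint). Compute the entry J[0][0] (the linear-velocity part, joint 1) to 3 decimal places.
axis z_0 = ẑ; lever o_n−o_0 = (-12.0000,-1.7321,3.0000)
cross product → J_v[:, 0] = (1.7321,-12.0000,0.0000)
J_ω[:, 0] = z_0
entry J[0][0] = 1.7321

1.732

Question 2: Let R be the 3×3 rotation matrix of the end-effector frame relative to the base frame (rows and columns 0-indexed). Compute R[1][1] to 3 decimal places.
End-effector y-axis (col 1 of R) = (0.0000,-0.5000,0.8660)
R[1][1] = -0.5000

-0.500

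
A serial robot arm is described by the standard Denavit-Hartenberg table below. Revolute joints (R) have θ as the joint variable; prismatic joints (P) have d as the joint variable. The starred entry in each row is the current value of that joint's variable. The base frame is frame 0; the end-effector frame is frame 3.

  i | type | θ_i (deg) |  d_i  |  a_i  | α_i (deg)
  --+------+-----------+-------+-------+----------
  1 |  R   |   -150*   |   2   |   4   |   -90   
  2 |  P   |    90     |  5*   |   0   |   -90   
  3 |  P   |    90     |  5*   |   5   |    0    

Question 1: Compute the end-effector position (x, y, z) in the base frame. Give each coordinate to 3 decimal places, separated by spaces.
0.866 0.500 2.000

after link 1: o_1 = (-3.4641, -2.0000, 2.0000)
after link 2: o_2 = (-0.9641, -6.3301, 2.0000)
after link 3: o_3 = (0.8660, 0.5000, 2.0000)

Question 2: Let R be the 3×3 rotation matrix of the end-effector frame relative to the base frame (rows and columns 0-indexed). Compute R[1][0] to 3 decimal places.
End-effector x-axis (col 0 of R) = (-0.5000,0.8660,-0.0000)
R[1][0] = 0.8660

0.866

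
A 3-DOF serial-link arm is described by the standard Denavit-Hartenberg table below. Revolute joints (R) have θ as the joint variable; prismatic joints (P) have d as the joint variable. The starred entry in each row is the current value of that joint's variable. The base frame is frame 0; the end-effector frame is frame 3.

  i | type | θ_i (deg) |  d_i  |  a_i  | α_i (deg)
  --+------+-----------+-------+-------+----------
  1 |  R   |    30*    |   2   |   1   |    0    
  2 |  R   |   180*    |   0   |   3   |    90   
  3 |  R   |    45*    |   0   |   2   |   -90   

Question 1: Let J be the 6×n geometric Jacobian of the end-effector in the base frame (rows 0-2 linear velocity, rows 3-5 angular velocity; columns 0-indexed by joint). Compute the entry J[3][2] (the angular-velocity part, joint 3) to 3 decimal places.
axis z_2 = (-0.5000,0.8660,0.0000); lever o_n−o_2 = (-1.2247,-0.7071,1.4142)
cross product → J_v[:, 2] = (1.2247,0.7071,1.4142)
J_ω[:, 2] = z_2
entry J[3][2] = -0.5000

-0.500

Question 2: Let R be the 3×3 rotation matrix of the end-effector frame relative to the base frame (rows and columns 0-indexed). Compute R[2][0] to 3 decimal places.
0.707

End-effector x-axis (col 0 of R) = (-0.6124,-0.3536,0.7071)
R[2][0] = 0.7071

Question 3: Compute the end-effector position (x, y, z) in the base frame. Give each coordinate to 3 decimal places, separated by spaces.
after link 1: o_1 = (0.8660, 0.5000, 2.0000)
after link 2: o_2 = (-1.7321, -1.0000, 2.0000)
after link 3: o_3 = (-2.9568, -1.7071, 3.4142)

-2.957 -1.707 3.414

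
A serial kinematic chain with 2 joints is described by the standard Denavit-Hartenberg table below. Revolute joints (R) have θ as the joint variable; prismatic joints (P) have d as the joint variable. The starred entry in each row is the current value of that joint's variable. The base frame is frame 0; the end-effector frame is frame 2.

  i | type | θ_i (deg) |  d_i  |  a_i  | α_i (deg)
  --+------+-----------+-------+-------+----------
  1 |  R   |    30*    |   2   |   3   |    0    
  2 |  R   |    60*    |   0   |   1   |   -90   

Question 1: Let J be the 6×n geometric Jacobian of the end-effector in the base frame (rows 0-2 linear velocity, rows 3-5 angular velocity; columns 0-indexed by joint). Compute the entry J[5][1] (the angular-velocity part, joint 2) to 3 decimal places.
axis z_1 = (0.0000,0.0000,1.0000); lever o_n−o_1 = (0.0000,1.0000,0.0000)
cross product → J_v[:, 1] = (-1.0000,0.0000,0.0000)
J_ω[:, 1] = z_1
entry J[5][1] = 1.0000

1.000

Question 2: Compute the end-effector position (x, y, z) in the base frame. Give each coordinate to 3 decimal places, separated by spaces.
2.598 2.500 2.000

after link 1: o_1 = (2.5981, 1.5000, 2.0000)
after link 2: o_2 = (2.5981, 2.5000, 2.0000)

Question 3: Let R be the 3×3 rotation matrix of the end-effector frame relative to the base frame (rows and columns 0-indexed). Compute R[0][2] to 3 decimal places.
-1.000

End-effector z-axis (col 2 of R) = (-1.0000,0.0000,0.0000)
R[0][2] = -1.0000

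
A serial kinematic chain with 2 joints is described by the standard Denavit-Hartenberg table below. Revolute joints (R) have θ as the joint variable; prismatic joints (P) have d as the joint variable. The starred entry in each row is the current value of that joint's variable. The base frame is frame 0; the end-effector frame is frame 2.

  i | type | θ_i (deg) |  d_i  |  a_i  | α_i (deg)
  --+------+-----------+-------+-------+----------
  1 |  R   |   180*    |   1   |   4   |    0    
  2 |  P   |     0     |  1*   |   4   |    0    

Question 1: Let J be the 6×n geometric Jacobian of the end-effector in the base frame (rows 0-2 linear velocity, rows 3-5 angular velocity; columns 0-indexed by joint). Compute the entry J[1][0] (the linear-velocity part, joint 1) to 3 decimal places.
-8.000

axis z_0 = ẑ; lever o_n−o_0 = (-8.0000,0.0000,2.0000)
cross product → J_v[:, 0] = (-0.0000,-8.0000,0.0000)
J_ω[:, 0] = z_0
entry J[1][0] = -8.0000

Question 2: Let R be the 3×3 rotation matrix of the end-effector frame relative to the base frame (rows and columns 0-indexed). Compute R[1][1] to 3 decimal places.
-1.000

End-effector y-axis (col 1 of R) = (-0.0000,-1.0000,0.0000)
R[1][1] = -1.0000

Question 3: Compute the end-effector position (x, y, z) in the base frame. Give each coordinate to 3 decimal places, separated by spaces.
-8.000 0.000 2.000

after link 1: o_1 = (-4.0000, 0.0000, 1.0000)
after link 2: o_2 = (-8.0000, 0.0000, 2.0000)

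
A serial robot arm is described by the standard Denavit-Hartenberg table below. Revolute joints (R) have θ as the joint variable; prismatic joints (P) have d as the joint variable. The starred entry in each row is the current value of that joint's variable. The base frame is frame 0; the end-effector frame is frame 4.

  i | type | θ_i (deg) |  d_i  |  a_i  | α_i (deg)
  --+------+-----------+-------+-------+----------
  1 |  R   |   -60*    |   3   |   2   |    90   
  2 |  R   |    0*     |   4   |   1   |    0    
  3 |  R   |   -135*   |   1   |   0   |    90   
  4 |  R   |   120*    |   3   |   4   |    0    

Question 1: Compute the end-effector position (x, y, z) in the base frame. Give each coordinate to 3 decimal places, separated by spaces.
-6.184 -6.218 6.536

after link 1: o_1 = (1.0000, -1.7321, 3.0000)
after link 2: o_2 = (-1.9641, -4.5981, 3.0000)
after link 3: o_3 = (-2.8301, -5.0981, 3.0000)
after link 4: o_4 = (-6.1837, -6.2178, 6.5355)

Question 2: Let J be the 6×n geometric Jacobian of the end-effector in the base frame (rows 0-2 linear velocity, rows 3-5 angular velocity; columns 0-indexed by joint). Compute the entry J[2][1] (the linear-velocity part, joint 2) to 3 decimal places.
0.293

axis z_1 = (-0.8660,-0.5000,0.0000); lever o_n−o_1 = (-7.1837,-4.4857,3.5355)
cross product → J_v[:, 1] = (-1.7678,3.0619,0.2929)
J_ω[:, 1] = z_1
entry J[2][1] = 0.2929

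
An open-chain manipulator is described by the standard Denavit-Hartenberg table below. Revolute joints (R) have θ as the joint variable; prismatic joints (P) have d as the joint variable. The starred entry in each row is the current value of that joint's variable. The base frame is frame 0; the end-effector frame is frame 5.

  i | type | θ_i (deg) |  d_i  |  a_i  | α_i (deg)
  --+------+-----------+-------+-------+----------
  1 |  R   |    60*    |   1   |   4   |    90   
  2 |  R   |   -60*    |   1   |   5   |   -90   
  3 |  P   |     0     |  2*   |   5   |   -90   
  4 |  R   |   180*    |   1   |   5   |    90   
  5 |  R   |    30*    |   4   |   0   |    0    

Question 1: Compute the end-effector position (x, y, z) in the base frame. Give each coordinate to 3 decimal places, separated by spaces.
2.384 4.129 -4.330

after link 1: o_1 = (2.0000, 3.4641, 1.0000)
after link 2: o_2 = (4.1160, 5.1292, -3.3301)
after link 3: o_3 = (6.2321, 8.7942, -6.6603)
after link 4: o_4 = (4.1160, 7.1292, -2.3301)
after link 5: o_5 = (2.3840, 4.1292, -4.3301)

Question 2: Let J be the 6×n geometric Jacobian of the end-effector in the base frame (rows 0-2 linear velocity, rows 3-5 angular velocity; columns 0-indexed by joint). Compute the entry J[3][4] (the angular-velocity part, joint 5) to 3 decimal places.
axis z_4 = (-0.4330,-0.7500,-0.5000); lever o_n−o_4 = (-1.7321,-3.0000,-2.0000)
cross product → J_v[:, 4] = (0.0000,-0.0000,0.0000)
J_ω[:, 4] = z_4
entry J[3][4] = -0.4330

-0.433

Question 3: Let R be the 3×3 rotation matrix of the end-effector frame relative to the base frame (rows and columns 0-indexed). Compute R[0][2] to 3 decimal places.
-0.433

End-effector z-axis (col 2 of R) = (-0.4330,-0.7500,-0.5000)
R[0][2] = -0.4330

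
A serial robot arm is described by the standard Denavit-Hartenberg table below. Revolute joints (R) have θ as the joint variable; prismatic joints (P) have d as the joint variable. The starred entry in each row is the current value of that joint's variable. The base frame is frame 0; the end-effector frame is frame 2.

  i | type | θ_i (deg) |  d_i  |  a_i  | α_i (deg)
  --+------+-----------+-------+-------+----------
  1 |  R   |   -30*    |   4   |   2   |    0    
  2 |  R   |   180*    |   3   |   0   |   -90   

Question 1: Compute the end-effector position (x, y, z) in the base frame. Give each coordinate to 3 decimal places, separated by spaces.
1.732 -1.000 7.000

after link 1: o_1 = (1.7321, -1.0000, 4.0000)
after link 2: o_2 = (1.7321, -1.0000, 7.0000)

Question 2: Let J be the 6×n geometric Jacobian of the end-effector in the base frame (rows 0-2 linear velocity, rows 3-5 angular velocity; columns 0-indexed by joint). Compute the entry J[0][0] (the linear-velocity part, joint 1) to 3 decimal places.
1.000

axis z_0 = ẑ; lever o_n−o_0 = (1.7321,-1.0000,7.0000)
cross product → J_v[:, 0] = (1.0000,1.7321,-0.0000)
J_ω[:, 0] = z_0
entry J[0][0] = 1.0000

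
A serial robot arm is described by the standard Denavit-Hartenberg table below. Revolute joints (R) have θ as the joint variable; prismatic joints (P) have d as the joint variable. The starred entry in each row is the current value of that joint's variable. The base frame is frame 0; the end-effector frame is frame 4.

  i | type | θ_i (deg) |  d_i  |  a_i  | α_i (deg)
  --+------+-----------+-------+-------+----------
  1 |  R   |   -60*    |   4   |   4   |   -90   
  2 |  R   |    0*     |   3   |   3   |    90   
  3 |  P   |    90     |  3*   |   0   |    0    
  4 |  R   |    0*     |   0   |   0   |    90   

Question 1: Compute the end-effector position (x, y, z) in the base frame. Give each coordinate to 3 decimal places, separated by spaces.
after link 1: o_1 = (2.0000, -3.4641, 4.0000)
after link 2: o_2 = (6.0981, -4.5622, 4.0000)
after link 3: o_3 = (6.0981, -4.5622, 7.0000)
after link 4: o_4 = (6.0981, -4.5622, 7.0000)

6.098 -4.562 7.000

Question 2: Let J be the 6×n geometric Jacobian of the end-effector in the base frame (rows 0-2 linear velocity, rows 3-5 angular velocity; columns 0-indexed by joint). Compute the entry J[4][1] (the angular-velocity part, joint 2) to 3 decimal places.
axis z_1 = (0.8660,0.5000,0.0000); lever o_n−o_1 = (4.0981,-1.0981,3.0000)
cross product → J_v[:, 1] = (1.5000,-2.5981,-3.0000)
J_ω[:, 1] = z_1
entry J[4][1] = 0.5000

0.500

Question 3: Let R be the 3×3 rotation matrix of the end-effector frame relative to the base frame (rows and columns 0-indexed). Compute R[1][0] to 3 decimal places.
0.500

End-effector x-axis (col 0 of R) = (0.8660,0.5000,0.0000)
R[1][0] = 0.5000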